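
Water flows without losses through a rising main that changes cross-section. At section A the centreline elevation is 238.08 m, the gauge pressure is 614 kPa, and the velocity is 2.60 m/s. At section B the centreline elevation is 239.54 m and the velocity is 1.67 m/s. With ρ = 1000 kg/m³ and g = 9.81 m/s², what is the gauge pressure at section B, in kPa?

P₂ ≈ 602 kPa

Pressure head at A: ψ₁ = P₁/(ρg) = 614×1000 / (1000 × 9.81) = 62.59 m.
Velocity heads: v₁²/2g = 2.60²/19.62 = 0.345 m; v₂²/2g = 1.67²/19.62 = 0.142 m.
Total head H = z₁ + ψ₁ + v₁²/2g = 238.08 + 62.59 + 0.345 = 301.02 m.
ψ₂ = H − z₂ − v₂²/2g = 301.02 − 239.54 − 0.142 = 61.34 m.
P₂ = ρgψ₂ = 1000 × 9.81 × 61.34 ≈ 602 kPa.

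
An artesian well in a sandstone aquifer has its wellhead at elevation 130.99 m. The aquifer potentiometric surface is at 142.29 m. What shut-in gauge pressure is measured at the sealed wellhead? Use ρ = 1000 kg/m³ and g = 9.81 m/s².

Head above the cap: Δh = 142.29 − 130.99 = 11.30 m.
P = ρgΔh = 1000 × 9.81 × 11.30 = 110853 Pa ≈ 111 kPa.

P ≈ 111 kPa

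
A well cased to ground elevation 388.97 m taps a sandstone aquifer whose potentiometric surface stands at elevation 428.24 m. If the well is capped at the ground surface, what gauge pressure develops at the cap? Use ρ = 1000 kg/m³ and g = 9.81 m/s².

P ≈ 385 kPa

Head above the cap: Δh = 428.24 − 388.97 = 39.27 m.
P = ρgΔh = 1000 × 9.81 × 39.27 = 385239 Pa ≈ 385 kPa.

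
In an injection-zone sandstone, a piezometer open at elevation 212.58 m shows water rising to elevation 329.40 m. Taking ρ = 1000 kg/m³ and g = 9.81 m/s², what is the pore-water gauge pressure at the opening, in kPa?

Pressure head ψ = h − z = 329.40 − 212.58 = 116.82 m.
P = ρgψ = 1000 × 9.81 × 116.82 = 1146004 Pa ≈ 1150 kPa.

P ≈ 1150 kPa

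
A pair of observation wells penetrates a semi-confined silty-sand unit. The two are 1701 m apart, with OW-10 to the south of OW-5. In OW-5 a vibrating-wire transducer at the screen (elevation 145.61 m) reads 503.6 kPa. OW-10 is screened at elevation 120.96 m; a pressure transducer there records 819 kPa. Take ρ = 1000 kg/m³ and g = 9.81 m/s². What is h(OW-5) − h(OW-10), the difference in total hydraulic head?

Δh ≈ -7.50 m

Pressure head at OW-5: ψ = P/(ρg) = 503.6×1000 / (1000 × 9.81) = 51.34 m.
Total head at OW-5: h = z + ψ = 145.61 + 51.34 = 196.95 m.
Pressure head at OW-10: ψ = P/(ρg) = 819×1000 / (1000 × 9.81) = 83.49 m.
Total head at OW-10: h = z + ψ = 120.96 + 83.49 = 204.45 m.
Head difference: h(OW-5) − h(OW-10) = 196.95 − 204.45 = -7.50 m.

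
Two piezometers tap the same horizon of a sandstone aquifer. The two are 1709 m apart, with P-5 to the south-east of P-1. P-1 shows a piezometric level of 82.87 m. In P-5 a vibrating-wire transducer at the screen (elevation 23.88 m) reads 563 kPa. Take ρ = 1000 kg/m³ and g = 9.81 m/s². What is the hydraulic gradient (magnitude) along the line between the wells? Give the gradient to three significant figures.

Total head at P-1: h = 82.87 m (water level in the piezometer is the total head).
Pressure head at P-5: ψ = P/(ρg) = 563×1000 / (1000 × 9.81) = 57.39 m.
Total head at P-5: h = z + ψ = 23.88 + 57.39 = 81.27 m.
Head difference: h(P-1) − h(P-5) = 82.87 − 81.27 = 1.60 m.
Hydraulic gradient: i = |Δh| / L = 1.60 / 1709 = 0.000936.

i ≈ 0.000936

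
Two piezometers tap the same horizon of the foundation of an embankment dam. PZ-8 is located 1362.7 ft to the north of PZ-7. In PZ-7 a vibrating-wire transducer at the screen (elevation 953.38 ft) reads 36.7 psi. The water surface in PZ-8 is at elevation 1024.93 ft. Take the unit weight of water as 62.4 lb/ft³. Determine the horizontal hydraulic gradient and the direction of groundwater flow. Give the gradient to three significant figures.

Pressure head at PZ-7: ψ = 144·P/γ = 144 × 36.7 / 62.4 = 84.69 ft.
Total head at PZ-7: h = z + ψ = 953.38 + 84.69 = 1038.07 ft.
Total head at PZ-8: h = 1024.93 ft (water level in the piezometer is the total head).
Head difference: h(PZ-7) − h(PZ-8) = 1038.07 − 1024.93 = 13.14 ft.
Hydraulic gradient: i = |Δh| / L = 13.14 / 1362.7 = 0.00964.
Flow is from higher to lower head: from PZ-7 toward PZ-8, i.e. toward the north.

i ≈ 0.00964; groundwater flows toward the north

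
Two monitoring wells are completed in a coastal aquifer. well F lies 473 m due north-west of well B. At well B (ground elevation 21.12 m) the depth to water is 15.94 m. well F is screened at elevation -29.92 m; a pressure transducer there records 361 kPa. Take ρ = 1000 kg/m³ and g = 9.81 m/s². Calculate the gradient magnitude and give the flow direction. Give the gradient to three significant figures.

i ≈ 0.00359; groundwater flows toward the south-east

Total head at well B: h = 21.12 − 15.94 = 5.18 m.
Pressure head at well F: ψ = P/(ρg) = 361×1000 / (1000 × 9.81) = 36.80 m.
Total head at well F: h = z + ψ = -29.92 + 36.80 = 6.88 m.
Head difference: h(well B) − h(well F) = 5.18 − 6.88 = -1.70 m.
Hydraulic gradient: i = |Δh| / L = 1.70 / 473 = 0.00359.
Flow is from higher to lower head: from well F toward well B, i.e. toward the south-east.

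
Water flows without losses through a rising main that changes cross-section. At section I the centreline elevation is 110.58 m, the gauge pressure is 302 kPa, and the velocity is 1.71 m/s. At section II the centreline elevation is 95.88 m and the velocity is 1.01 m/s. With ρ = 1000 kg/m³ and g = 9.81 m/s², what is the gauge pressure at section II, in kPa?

P₂ ≈ 447 kPa

Pressure head at I: ψ₁ = P₁/(ρg) = 302×1000 / (1000 × 9.81) = 30.78 m.
Velocity heads: v₁²/2g = 1.71²/19.62 = 0.149 m; v₂²/2g = 1.01²/19.62 = 0.052 m.
Total head H = z₁ + ψ₁ + v₁²/2g = 110.58 + 30.78 + 0.149 = 141.51 m.
ψ₂ = H − z₂ − v₂²/2g = 141.51 − 95.88 − 0.052 = 45.58 m.
P₂ = ρgψ₂ = 1000 × 9.81 × 45.58 ≈ 447 kPa.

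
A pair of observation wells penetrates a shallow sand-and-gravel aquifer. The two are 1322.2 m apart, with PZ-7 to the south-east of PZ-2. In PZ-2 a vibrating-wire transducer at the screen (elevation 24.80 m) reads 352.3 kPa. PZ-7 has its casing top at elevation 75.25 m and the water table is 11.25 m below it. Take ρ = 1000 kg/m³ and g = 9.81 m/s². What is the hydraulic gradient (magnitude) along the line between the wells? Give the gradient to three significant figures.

i ≈ 0.00249

Pressure head at PZ-2: ψ = P/(ρg) = 352.3×1000 / (1000 × 9.81) = 35.91 m.
Total head at PZ-2: h = z + ψ = 24.80 + 35.91 = 60.71 m.
Total head at PZ-7: h = 75.25 − 11.25 = 64.00 m.
Head difference: h(PZ-2) − h(PZ-7) = 60.71 − 64.00 = -3.29 m.
Hydraulic gradient: i = |Δh| / L = 3.29 / 1322.2 = 0.00249.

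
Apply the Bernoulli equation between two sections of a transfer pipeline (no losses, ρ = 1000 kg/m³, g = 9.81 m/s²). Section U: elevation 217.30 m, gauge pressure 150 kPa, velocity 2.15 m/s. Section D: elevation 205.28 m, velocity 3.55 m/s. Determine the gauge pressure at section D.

Pressure head at U: ψ₁ = P₁/(ρg) = 150×1000 / (1000 × 9.81) = 15.29 m.
Velocity heads: v₁²/2g = 2.15²/19.62 = 0.236 m; v₂²/2g = 3.55²/19.62 = 0.642 m.
Total head H = z₁ + ψ₁ + v₁²/2g = 217.30 + 15.29 + 0.236 = 232.83 m.
ψ₂ = H − z₂ − v₂²/2g = 232.83 − 205.28 − 0.642 = 26.91 m.
P₂ = ρgψ₂ = 1000 × 9.81 × 26.91 ≈ 264 kPa.

P₂ ≈ 264 kPa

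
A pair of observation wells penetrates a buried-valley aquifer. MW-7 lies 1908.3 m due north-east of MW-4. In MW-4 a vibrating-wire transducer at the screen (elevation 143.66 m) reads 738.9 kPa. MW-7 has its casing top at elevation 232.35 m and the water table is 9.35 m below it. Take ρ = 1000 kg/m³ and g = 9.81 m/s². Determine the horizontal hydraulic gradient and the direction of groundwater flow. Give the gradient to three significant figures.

i ≈ 0.00211; groundwater flows toward the south-west

Pressure head at MW-4: ψ = P/(ρg) = 738.9×1000 / (1000 × 9.81) = 75.32 m.
Total head at MW-4: h = z + ψ = 143.66 + 75.32 = 218.98 m.
Total head at MW-7: h = 232.35 − 9.35 = 223.00 m.
Head difference: h(MW-4) − h(MW-7) = 218.98 − 223.00 = -4.02 m.
Hydraulic gradient: i = |Δh| / L = 4.02 / 1908.3 = 0.00211.
Flow is from higher to lower head: from MW-7 toward MW-4, i.e. toward the south-west.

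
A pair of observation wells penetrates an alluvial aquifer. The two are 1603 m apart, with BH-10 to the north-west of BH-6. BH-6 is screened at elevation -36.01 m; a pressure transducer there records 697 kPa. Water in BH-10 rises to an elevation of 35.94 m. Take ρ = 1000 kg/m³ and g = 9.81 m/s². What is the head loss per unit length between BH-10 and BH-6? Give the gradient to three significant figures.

i ≈ 0.000561 m/m

Pressure head at BH-6: ψ = P/(ρg) = 697×1000 / (1000 × 9.81) = 71.05 m.
Total head at BH-6: h = z + ψ = -36.01 + 71.05 = 35.04 m.
Total head at BH-10: h = 35.94 m (water level in the piezometer is the total head).
Head difference: h(BH-6) − h(BH-10) = 35.04 − 35.94 = -0.90 m.
Hydraulic gradient: i = |Δh| / L = 0.90 / 1603 = 0.000561.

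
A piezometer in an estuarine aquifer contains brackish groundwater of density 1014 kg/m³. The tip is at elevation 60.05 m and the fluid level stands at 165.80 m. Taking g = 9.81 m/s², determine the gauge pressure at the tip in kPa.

P ≈ 1050 kPa

Pressure head ψ = h − z = 165.80 − 60.05 = 105.75 m.
P = ρgψ = 1014 × 9.81 × 105.75 = 1051931 Pa ≈ 1050 kPa.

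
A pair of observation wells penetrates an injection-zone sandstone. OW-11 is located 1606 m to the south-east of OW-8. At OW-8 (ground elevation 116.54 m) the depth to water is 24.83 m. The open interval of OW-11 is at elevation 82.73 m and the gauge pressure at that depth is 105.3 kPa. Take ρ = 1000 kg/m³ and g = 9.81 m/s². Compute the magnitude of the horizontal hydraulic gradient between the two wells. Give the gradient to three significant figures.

Total head at OW-8: h = 116.54 − 24.83 = 91.71 m.
Pressure head at OW-11: ψ = P/(ρg) = 105.3×1000 / (1000 × 9.81) = 10.73 m.
Total head at OW-11: h = z + ψ = 82.73 + 10.73 = 93.46 m.
Head difference: h(OW-8) − h(OW-11) = 91.71 − 93.46 = -1.75 m.
Hydraulic gradient: i = |Δh| / L = 1.75 / 1606 = 0.00109.

i ≈ 0.00109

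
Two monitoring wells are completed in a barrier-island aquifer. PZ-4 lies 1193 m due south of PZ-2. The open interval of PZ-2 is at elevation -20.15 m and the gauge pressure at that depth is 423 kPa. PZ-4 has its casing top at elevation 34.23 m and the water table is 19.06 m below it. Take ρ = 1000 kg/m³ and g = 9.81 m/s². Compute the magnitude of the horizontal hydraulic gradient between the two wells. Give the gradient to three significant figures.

Pressure head at PZ-2: ψ = P/(ρg) = 423×1000 / (1000 × 9.81) = 43.12 m.
Total head at PZ-2: h = z + ψ = -20.15 + 43.12 = 22.97 m.
Total head at PZ-4: h = 34.23 − 19.06 = 15.17 m.
Head difference: h(PZ-2) − h(PZ-4) = 22.97 − 15.17 = 7.80 m.
Hydraulic gradient: i = |Δh| / L = 7.80 / 1193 = 0.00654.

i ≈ 0.00654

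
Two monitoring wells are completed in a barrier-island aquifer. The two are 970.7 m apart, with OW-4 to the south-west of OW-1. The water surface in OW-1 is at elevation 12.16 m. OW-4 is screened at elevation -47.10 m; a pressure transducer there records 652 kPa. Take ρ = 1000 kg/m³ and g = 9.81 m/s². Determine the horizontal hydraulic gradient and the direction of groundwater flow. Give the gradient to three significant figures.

Total head at OW-1: h = 12.16 m (water level in the piezometer is the total head).
Pressure head at OW-4: ψ = P/(ρg) = 652×1000 / (1000 × 9.81) = 66.46 m.
Total head at OW-4: h = z + ψ = -47.10 + 66.46 = 19.36 m.
Head difference: h(OW-1) − h(OW-4) = 12.16 − 19.36 = -7.20 m.
Hydraulic gradient: i = |Δh| / L = 7.20 / 970.7 = 0.00742.
Flow is from higher to lower head: from OW-4 toward OW-1, i.e. toward the north-east.

i ≈ 0.00742; groundwater flows toward the north-east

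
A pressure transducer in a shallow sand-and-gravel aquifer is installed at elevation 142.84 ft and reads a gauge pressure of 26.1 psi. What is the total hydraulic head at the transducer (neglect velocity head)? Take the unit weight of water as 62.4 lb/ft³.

h ≈ 203.07 ft

ψ = 144·P/γ = 144 × 26.1 / 62.4 = 60.23 ft.
h = z + ψ = 142.84 + 60.23 = 203.07 ft.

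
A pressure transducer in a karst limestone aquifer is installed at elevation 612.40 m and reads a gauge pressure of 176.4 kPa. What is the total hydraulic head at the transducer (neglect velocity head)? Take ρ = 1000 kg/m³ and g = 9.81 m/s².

h ≈ 630.38 m

ψ = P/(ρg) = 176.4×1000 / (1000 × 9.81) = 17.98 m.
h = z + ψ = 612.40 + 17.98 = 630.38 m.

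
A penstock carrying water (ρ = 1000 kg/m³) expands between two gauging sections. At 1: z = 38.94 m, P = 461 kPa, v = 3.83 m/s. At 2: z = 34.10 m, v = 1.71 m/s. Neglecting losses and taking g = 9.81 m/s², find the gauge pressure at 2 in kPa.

Pressure head at 1: ψ₁ = P₁/(ρg) = 461×1000 / (1000 × 9.81) = 46.99 m.
Velocity heads: v₁²/2g = 3.83²/19.62 = 0.748 m; v₂²/2g = 1.71²/19.62 = 0.149 m.
Total head H = z₁ + ψ₁ + v₁²/2g = 38.94 + 46.99 + 0.748 = 86.68 m.
ψ₂ = H − z₂ − v₂²/2g = 86.68 − 34.10 − 0.149 = 52.43 m.
P₂ = ρgψ₂ = 1000 × 9.81 × 52.43 ≈ 514 kPa.

P₂ ≈ 514 kPa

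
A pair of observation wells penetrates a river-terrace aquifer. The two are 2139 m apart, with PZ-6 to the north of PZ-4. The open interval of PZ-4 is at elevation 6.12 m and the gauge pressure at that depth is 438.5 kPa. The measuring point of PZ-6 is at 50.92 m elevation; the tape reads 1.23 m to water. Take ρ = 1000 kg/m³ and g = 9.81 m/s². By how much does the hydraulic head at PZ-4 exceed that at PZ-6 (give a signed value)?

Δh ≈ 1.13 m

Pressure head at PZ-4: ψ = P/(ρg) = 438.5×1000 / (1000 × 9.81) = 44.70 m.
Total head at PZ-4: h = z + ψ = 6.12 + 44.70 = 50.82 m.
Total head at PZ-6: h = 50.92 − 1.23 = 49.69 m.
Head difference: h(PZ-4) − h(PZ-6) = 50.82 − 49.69 = 1.13 m.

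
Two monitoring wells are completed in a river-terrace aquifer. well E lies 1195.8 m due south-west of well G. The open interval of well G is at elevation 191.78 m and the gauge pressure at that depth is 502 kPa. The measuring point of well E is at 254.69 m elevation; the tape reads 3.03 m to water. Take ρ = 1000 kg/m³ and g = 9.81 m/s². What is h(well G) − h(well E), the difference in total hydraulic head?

Pressure head at well G: ψ = P/(ρg) = 502×1000 / (1000 × 9.81) = 51.17 m.
Total head at well G: h = z + ψ = 191.78 + 51.17 = 242.95 m.
Total head at well E: h = 254.69 − 3.03 = 251.66 m.
Head difference: h(well G) − h(well E) = 242.95 − 251.66 = -8.71 m.

Δh ≈ -8.71 m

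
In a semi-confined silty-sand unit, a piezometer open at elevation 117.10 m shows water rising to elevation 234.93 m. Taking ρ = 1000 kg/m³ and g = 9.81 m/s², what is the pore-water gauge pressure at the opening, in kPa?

P ≈ 1160 kPa

Pressure head ψ = h − z = 234.93 − 117.10 = 117.83 m.
P = ρgψ = 1000 × 9.81 × 117.83 = 1155912 Pa ≈ 1160 kPa.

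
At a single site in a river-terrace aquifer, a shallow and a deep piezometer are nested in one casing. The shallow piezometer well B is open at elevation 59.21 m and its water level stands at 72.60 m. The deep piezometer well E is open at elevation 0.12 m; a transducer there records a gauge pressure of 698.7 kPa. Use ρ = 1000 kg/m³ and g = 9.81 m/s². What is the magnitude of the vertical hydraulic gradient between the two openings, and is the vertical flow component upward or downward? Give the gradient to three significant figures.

Total head at well B: h = 72.60 m (water level in the standpipe).
Pressure head at well E: ψ = P/(ρg) = 698.7×1000 / (1000 × 9.81) = 71.22 m.
Total head at well E: h = z + ψ = 0.12 + 71.22 = 71.34 m.
Δh = h(well B) − h(well E) = 72.60 − 71.34 = 1.26 m.
Vertical separation Δz = 59.21 − 0.12 = 59.09 m.
|i_v| = |Δh| / Δz = 1.26 / 59.09 = 0.0213.
Head is higher in the shallow piezometer, so vertical flow is downward (recharge condition).

|i_v| ≈ 0.0213; vertical flow is downward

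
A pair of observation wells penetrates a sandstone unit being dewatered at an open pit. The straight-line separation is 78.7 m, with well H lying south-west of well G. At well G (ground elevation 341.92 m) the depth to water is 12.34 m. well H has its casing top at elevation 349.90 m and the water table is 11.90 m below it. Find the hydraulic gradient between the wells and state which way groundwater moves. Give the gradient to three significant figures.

i ≈ 0.107; groundwater flows toward the north-east

Total head at well G: h = 341.92 − 12.34 = 329.58 m.
Total head at well H: h = 349.90 − 11.90 = 338.00 m.
Head difference: h(well G) − h(well H) = 329.58 − 338.00 = -8.42 m.
Hydraulic gradient: i = |Δh| / L = 8.42 / 78.7 = 0.107.
Flow is from higher to lower head: from well H toward well G, i.e. toward the north-east.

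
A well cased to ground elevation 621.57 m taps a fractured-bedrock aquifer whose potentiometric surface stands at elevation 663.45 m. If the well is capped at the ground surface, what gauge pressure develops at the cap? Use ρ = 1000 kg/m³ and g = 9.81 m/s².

P ≈ 411 kPa

Head above the cap: Δh = 663.45 − 621.57 = 41.88 m.
P = ρgΔh = 1000 × 9.81 × 41.88 = 410843 Pa ≈ 411 kPa.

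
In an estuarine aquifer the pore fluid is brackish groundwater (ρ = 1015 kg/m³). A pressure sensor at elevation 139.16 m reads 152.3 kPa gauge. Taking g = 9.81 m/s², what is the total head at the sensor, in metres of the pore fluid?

ψ = P/(ρg) = 152.3×1000 / (1015 × 9.81) = 15.30 m.
h = z + ψ = 139.16 + 15.30 = 154.46 m.

h ≈ 154.46 m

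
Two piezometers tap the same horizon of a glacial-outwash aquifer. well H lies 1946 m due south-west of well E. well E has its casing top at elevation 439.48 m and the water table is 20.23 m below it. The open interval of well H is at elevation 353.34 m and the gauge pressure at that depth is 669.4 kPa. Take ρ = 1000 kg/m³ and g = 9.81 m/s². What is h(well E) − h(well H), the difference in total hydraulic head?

Δh ≈ -2.33 m

Total head at well E: h = 439.48 − 20.23 = 419.25 m.
Pressure head at well H: ψ = P/(ρg) = 669.4×1000 / (1000 × 9.81) = 68.24 m.
Total head at well H: h = z + ψ = 353.34 + 68.24 = 421.58 m.
Head difference: h(well E) − h(well H) = 419.25 − 421.58 = -2.33 m.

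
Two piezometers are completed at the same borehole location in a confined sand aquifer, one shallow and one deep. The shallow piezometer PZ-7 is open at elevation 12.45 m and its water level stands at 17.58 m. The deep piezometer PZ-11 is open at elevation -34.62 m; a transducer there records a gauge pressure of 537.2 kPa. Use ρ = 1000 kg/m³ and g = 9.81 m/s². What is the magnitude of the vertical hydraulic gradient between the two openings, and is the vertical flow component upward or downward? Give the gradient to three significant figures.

Total head at PZ-7: h = 17.58 m (water level in the standpipe).
Pressure head at PZ-11: ψ = P/(ρg) = 537.2×1000 / (1000 × 9.81) = 54.76 m.
Total head at PZ-11: h = z + ψ = -34.62 + 54.76 = 20.14 m.
Δh = h(PZ-7) − h(PZ-11) = 17.58 − 20.14 = -2.56 m.
Vertical separation Δz = 12.45 − (-34.62) = 47.07 m.
|i_v| = |Δh| / Δz = 2.56 / 47.07 = 0.0544.
Head is higher in the deep piezometer, so vertical flow is upward (discharge condition).

|i_v| ≈ 0.0544; vertical flow is upward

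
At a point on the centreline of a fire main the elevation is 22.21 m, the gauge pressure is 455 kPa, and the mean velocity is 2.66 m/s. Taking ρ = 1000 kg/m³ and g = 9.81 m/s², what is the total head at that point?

h ≈ 68.95 m

Pressure head ψ = P/(ρg) = 455×1000 / (1000 × 9.81) = 46.38 m.
Velocity head = v²/(2g) = 2.66² / (2 × 9.81) = 0.361 m.
h = z + ψ + v²/(2g) = 22.21 + 46.38 + 0.361 = 68.95 m.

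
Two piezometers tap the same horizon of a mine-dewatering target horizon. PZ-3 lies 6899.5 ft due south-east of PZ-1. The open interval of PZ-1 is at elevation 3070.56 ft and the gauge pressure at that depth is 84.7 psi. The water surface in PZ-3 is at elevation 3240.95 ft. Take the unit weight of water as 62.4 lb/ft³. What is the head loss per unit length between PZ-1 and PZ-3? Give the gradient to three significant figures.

Pressure head at PZ-1: ψ = 144·P/γ = 144 × 84.7 / 62.4 = 195.46 ft.
Total head at PZ-1: h = z + ψ = 3070.56 + 195.46 = 3266.02 ft.
Total head at PZ-3: h = 3240.95 ft (water level in the piezometer is the total head).
Head difference: h(PZ-1) − h(PZ-3) = 3266.02 − 3240.95 = 25.07 ft.
Hydraulic gradient: i = |Δh| / L = 25.07 / 6899.5 = 0.00363.

i ≈ 0.00363 ft/ft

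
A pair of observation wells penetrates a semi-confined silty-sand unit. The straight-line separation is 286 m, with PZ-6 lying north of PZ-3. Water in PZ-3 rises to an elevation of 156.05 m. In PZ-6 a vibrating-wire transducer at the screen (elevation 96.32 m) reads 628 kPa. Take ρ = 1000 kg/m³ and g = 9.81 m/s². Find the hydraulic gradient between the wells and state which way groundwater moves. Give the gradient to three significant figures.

Total head at PZ-3: h = 156.05 m (water level in the piezometer is the total head).
Pressure head at PZ-6: ψ = P/(ρg) = 628×1000 / (1000 × 9.81) = 64.02 m.
Total head at PZ-6: h = z + ψ = 96.32 + 64.02 = 160.34 m.
Head difference: h(PZ-3) − h(PZ-6) = 156.05 − 160.34 = -4.29 m.
Hydraulic gradient: i = |Δh| / L = 4.29 / 286 = 0.0150.
Flow is from higher to lower head: from PZ-6 toward PZ-3, i.e. toward the south.

i ≈ 0.0150; groundwater flows toward the south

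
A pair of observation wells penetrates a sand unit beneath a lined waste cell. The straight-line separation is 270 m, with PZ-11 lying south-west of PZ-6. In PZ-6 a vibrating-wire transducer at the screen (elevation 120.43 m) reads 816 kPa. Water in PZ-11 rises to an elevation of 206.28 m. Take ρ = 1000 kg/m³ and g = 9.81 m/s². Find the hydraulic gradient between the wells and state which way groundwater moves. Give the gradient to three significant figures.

Pressure head at PZ-6: ψ = P/(ρg) = 816×1000 / (1000 × 9.81) = 83.18 m.
Total head at PZ-6: h = z + ψ = 120.43 + 83.18 = 203.61 m.
Total head at PZ-11: h = 206.28 m (water level in the piezometer is the total head).
Head difference: h(PZ-6) − h(PZ-11) = 203.61 − 206.28 = -2.67 m.
Hydraulic gradient: i = |Δh| / L = 2.67 / 270 = 0.00989.
Flow is from higher to lower head: from PZ-11 toward PZ-6, i.e. toward the north-east.

i ≈ 0.00989; groundwater flows toward the north-east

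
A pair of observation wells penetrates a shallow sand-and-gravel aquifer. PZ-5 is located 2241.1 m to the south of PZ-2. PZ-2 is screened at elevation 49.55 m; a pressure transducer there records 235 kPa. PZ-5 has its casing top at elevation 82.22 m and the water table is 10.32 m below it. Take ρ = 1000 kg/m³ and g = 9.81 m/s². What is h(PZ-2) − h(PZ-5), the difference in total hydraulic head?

Δh ≈ 1.61 m

Pressure head at PZ-2: ψ = P/(ρg) = 235×1000 / (1000 × 9.81) = 23.96 m.
Total head at PZ-2: h = z + ψ = 49.55 + 23.96 = 73.51 m.
Total head at PZ-5: h = 82.22 − 10.32 = 71.90 m.
Head difference: h(PZ-2) − h(PZ-5) = 73.51 − 71.90 = 1.61 m.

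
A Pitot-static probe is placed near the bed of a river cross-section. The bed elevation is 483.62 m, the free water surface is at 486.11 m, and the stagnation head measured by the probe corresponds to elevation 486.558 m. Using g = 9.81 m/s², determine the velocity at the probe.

Near the bed, under hydrostatic conditions, the piezometric head (z + ψ) equals the free-surface elevation, 486.11 m.
Velocity head = total − piezometric = 486.558 − 486.11 = 0.448 m.
v = √(2g·h_v) = √(2 × 9.81 × 0.448) = 2.96 m/s.

v ≈ 2.96 m/s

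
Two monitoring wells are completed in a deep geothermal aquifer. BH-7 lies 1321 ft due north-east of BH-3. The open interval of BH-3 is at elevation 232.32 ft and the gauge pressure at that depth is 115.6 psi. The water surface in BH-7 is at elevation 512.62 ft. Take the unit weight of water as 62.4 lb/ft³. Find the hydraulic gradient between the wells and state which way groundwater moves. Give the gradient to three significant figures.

Pressure head at BH-3: ψ = 144·P/γ = 144 × 115.6 / 62.4 = 266.77 ft.
Total head at BH-3: h = z + ψ = 232.32 + 266.77 = 499.09 ft.
Total head at BH-7: h = 512.62 ft (water level in the piezometer is the total head).
Head difference: h(BH-3) − h(BH-7) = 499.09 − 512.62 = -13.53 ft.
Hydraulic gradient: i = |Δh| / L = 13.53 / 1321 = 0.0102.
Flow is from higher to lower head: from BH-7 toward BH-3, i.e. toward the south-west.

i ≈ 0.0102; groundwater flows toward the south-west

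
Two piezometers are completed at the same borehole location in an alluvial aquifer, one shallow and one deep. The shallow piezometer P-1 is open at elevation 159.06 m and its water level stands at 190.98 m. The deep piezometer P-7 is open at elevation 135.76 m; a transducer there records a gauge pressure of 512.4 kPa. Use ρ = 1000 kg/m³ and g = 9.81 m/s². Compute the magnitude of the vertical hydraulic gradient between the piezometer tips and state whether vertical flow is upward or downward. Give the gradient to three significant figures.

Total head at P-1: h = 190.98 m (water level in the standpipe).
Pressure head at P-7: ψ = P/(ρg) = 512.4×1000 / (1000 × 9.81) = 52.23 m.
Total head at P-7: h = z + ψ = 135.76 + 52.23 = 187.99 m.
Δh = h(P-1) − h(P-7) = 190.98 − 187.99 = 2.99 m.
Vertical separation Δz = 159.06 − 135.76 = 23.30 m.
|i_v| = |Δh| / Δz = 2.99 / 23.30 = 0.128.
Head is higher in the shallow piezometer, so vertical flow is downward (recharge condition).

|i_v| ≈ 0.128; vertical flow is downward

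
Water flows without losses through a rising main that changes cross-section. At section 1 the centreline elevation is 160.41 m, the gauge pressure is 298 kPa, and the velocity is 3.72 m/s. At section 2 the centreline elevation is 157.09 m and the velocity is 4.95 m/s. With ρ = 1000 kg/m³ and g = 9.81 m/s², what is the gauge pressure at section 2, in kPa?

P₂ ≈ 325 kPa

Pressure head at 1: ψ₁ = P₁/(ρg) = 298×1000 / (1000 × 9.81) = 30.38 m.
Velocity heads: v₁²/2g = 3.72²/19.62 = 0.705 m; v₂²/2g = 4.95²/19.62 = 1.249 m.
Total head H = z₁ + ψ₁ + v₁²/2g = 160.41 + 30.38 + 0.705 = 191.50 m.
ψ₂ = H − z₂ − v₂²/2g = 191.50 − 157.09 − 1.249 = 33.16 m.
P₂ = ρgψ₂ = 1000 × 9.81 × 33.16 ≈ 325 kPa.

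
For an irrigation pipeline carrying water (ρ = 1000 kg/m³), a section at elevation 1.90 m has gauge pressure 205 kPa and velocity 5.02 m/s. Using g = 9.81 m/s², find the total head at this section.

h ≈ 24.08 m

Pressure head ψ = P/(ρg) = 205×1000 / (1000 × 9.81) = 20.90 m.
Velocity head = v²/(2g) = 5.02² / (2 × 9.81) = 1.284 m.
h = z + ψ + v²/(2g) = 1.90 + 20.90 + 1.284 = 24.08 m.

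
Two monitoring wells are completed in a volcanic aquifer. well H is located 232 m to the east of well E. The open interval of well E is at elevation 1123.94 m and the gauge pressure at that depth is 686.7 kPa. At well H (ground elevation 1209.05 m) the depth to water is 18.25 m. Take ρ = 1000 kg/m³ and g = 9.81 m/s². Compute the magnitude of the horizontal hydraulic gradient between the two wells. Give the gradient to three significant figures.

i ≈ 0.0135

Pressure head at well E: ψ = P/(ρg) = 686.7×1000 / (1000 × 9.81) = 70.00 m.
Total head at well E: h = z + ψ = 1123.94 + 70.00 = 1193.94 m.
Total head at well H: h = 1209.05 − 18.25 = 1190.80 m.
Head difference: h(well E) − h(well H) = 1193.94 − 1190.80 = 3.14 m.
Hydraulic gradient: i = |Δh| / L = 3.14 / 232 = 0.0135.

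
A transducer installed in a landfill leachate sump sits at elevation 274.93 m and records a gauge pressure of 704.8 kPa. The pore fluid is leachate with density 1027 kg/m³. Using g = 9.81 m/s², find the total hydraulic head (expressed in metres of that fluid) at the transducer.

ψ = P/(ρg) = 704.8×1000 / (1027 × 9.81) = 69.96 m.
h = z + ψ = 274.93 + 69.96 = 344.89 m.

h ≈ 344.89 m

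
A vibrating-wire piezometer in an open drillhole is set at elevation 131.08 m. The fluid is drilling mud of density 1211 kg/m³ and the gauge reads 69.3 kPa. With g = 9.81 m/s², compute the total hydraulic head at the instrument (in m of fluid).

h ≈ 136.91 m

ψ = P/(ρg) = 69.3×1000 / (1211 × 9.81) = 5.83 m.
h = z + ψ = 131.08 + 5.83 = 136.91 m.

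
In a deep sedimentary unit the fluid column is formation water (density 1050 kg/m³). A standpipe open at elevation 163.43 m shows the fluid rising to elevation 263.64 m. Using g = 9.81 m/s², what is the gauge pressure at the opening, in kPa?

P ≈ 1030 kPa

Pressure head ψ = h − z = 263.64 − 163.43 = 100.21 m.
P = ρgψ = 1050 × 9.81 × 100.21 = 1032213 Pa ≈ 1030 kPa.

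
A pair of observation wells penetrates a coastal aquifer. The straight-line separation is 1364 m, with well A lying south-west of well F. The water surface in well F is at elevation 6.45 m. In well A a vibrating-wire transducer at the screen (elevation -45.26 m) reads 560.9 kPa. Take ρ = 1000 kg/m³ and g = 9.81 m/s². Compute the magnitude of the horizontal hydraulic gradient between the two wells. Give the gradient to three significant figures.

Total head at well F: h = 6.45 m (water level in the piezometer is the total head).
Pressure head at well A: ψ = P/(ρg) = 560.9×1000 / (1000 × 9.81) = 57.18 m.
Total head at well A: h = z + ψ = -45.26 + 57.18 = 11.92 m.
Head difference: h(well F) − h(well A) = 6.45 − 11.92 = -5.47 m.
Hydraulic gradient: i = |Δh| / L = 5.47 / 1364 = 0.00401.

i ≈ 0.00401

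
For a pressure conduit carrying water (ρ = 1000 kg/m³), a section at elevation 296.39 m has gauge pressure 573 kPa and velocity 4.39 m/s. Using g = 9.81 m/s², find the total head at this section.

h ≈ 355.78 m

Pressure head ψ = P/(ρg) = 573×1000 / (1000 × 9.81) = 58.41 m.
Velocity head = v²/(2g) = 4.39² / (2 × 9.81) = 0.982 m.
h = z + ψ + v²/(2g) = 296.39 + 58.41 + 0.982 = 355.78 m.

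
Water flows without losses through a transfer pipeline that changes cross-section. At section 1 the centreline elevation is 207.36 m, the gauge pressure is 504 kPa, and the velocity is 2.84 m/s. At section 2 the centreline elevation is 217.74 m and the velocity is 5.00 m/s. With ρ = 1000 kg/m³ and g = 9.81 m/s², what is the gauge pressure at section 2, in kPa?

P₂ ≈ 394 kPa

Pressure head at 1: ψ₁ = P₁/(ρg) = 504×1000 / (1000 × 9.81) = 51.38 m.
Velocity heads: v₁²/2g = 2.84²/19.62 = 0.411 m; v₂²/2g = 5.00²/19.62 = 1.274 m.
Total head H = z₁ + ψ₁ + v₁²/2g = 207.36 + 51.38 + 0.411 = 259.15 m.
ψ₂ = H − z₂ − v₂²/2g = 259.15 − 217.74 − 1.274 = 40.14 m.
P₂ = ρgψ₂ = 1000 × 9.81 × 40.14 ≈ 394 kPa.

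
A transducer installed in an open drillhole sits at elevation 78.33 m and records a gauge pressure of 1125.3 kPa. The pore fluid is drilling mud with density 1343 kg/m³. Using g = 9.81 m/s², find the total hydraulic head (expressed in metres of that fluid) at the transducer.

ψ = P/(ρg) = 1125.3×1000 / (1343 × 9.81) = 85.41 m.
h = z + ψ = 78.33 + 85.41 = 163.74 m.

h ≈ 163.74 m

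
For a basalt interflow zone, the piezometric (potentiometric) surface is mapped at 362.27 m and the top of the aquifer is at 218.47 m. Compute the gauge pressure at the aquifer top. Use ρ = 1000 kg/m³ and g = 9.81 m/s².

Pressure head at the aquifer top: ψ = h − z = 362.27 − 218.47 = 143.80 m.
P = ρgψ = 1000 × 9.81 × 143.80 = 1410678 Pa ≈ 1410 kPa.

P ≈ 1410 kPa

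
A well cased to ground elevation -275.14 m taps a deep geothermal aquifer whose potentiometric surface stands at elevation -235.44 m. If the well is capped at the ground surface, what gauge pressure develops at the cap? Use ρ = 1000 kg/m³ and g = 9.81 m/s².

Head above the cap: Δh = -235.44 − (-275.14) = 39.70 m.
P = ρgΔh = 1000 × 9.81 × 39.70 = 389457 Pa ≈ 389 kPa.

P ≈ 389 kPa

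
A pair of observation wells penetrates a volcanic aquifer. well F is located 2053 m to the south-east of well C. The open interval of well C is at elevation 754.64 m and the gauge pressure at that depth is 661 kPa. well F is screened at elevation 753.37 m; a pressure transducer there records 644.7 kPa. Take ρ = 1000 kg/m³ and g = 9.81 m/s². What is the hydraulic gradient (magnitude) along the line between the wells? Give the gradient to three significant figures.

i ≈ 0.00143

Pressure head at well C: ψ = P/(ρg) = 661×1000 / (1000 × 9.81) = 67.38 m.
Total head at well C: h = z + ψ = 754.64 + 67.38 = 822.02 m.
Pressure head at well F: ψ = P/(ρg) = 644.7×1000 / (1000 × 9.81) = 65.72 m.
Total head at well F: h = z + ψ = 753.37 + 65.72 = 819.09 m.
Head difference: h(well C) − h(well F) = 822.02 − 819.09 = 2.93 m.
Hydraulic gradient: i = |Δh| / L = 2.93 / 2053 = 0.00143.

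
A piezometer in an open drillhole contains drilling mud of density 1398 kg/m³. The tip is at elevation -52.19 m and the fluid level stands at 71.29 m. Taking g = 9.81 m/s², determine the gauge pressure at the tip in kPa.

P ≈ 1690 kPa

Pressure head ψ = h − z = 71.29 − (-52.19) = 123.48 m.
P = ρgψ = 1398 × 9.81 × 123.48 = 1693452 Pa ≈ 1690 kPa.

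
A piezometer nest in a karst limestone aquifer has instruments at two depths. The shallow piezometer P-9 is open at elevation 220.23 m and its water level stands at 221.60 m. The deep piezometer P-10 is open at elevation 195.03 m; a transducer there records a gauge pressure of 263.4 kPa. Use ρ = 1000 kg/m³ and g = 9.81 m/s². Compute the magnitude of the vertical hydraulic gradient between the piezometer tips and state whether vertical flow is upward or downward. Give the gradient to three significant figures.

|i_v| ≈ 0.0111; vertical flow is upward

Total head at P-9: h = 221.60 m (water level in the standpipe).
Pressure head at P-10: ψ = P/(ρg) = 263.4×1000 / (1000 × 9.81) = 26.85 m.
Total head at P-10: h = z + ψ = 195.03 + 26.85 = 221.88 m.
Δh = h(P-9) − h(P-10) = 221.60 − 221.88 = -0.28 m.
Vertical separation Δz = 220.23 − 195.03 = 25.20 m.
|i_v| = |Δh| / Δz = 0.28 / 25.20 = 0.0111.
Head is higher in the deep piezometer, so vertical flow is upward (discharge condition).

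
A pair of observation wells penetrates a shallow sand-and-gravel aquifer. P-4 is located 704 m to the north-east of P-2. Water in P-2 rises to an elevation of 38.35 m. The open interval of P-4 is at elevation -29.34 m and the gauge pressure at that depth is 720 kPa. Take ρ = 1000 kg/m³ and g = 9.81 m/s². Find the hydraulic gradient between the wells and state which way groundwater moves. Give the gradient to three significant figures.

i ≈ 0.00810; groundwater flows toward the south-west

Total head at P-2: h = 38.35 m (water level in the piezometer is the total head).
Pressure head at P-4: ψ = P/(ρg) = 720×1000 / (1000 × 9.81) = 73.39 m.
Total head at P-4: h = z + ψ = -29.34 + 73.39 = 44.05 m.
Head difference: h(P-2) − h(P-4) = 38.35 − 44.05 = -5.70 m.
Hydraulic gradient: i = |Δh| / L = 5.70 / 704 = 0.00810.
Flow is from higher to lower head: from P-4 toward P-2, i.e. toward the south-west.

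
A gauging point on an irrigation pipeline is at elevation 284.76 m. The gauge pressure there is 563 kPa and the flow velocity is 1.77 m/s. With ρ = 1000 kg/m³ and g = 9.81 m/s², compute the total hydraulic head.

h ≈ 342.31 m

Pressure head ψ = P/(ρg) = 563×1000 / (1000 × 9.81) = 57.39 m.
Velocity head = v²/(2g) = 1.77² / (2 × 9.81) = 0.160 m.
h = z + ψ + v²/(2g) = 284.76 + 57.39 + 0.160 = 342.31 m.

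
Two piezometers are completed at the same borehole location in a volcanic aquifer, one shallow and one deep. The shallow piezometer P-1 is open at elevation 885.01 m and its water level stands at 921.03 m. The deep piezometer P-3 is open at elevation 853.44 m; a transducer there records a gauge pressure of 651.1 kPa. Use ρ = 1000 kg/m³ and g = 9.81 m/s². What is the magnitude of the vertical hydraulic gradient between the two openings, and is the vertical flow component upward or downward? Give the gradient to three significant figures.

Total head at P-1: h = 921.03 m (water level in the standpipe).
Pressure head at P-3: ψ = P/(ρg) = 651.1×1000 / (1000 × 9.81) = 66.37 m.
Total head at P-3: h = z + ψ = 853.44 + 66.37 = 919.81 m.
Δh = h(P-1) − h(P-3) = 921.03 − 919.81 = 1.22 m.
Vertical separation Δz = 885.01 − 853.44 = 31.57 m.
|i_v| = |Δh| / Δz = 1.22 / 31.57 = 0.0386.
Head is higher in the shallow piezometer, so vertical flow is downward (recharge condition).

|i_v| ≈ 0.0386; vertical flow is downward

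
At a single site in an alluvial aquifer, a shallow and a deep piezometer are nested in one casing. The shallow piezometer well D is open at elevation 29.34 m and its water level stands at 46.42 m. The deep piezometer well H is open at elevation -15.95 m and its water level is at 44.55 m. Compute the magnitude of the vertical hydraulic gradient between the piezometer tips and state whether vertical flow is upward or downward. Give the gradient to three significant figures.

|i_v| ≈ 0.0413; vertical flow is downward

Total head at well D: h = 46.42 m (water level in the standpipe).
Total head at well H: h = 44.55 m.
Δh = h(well D) − h(well H) = 46.42 − 44.55 = 1.87 m.
Vertical separation Δz = 29.34 − (-15.95) = 45.29 m.
|i_v| = |Δh| / Δz = 1.87 / 45.29 = 0.0413.
Head is higher in the shallow piezometer, so vertical flow is downward (recharge condition).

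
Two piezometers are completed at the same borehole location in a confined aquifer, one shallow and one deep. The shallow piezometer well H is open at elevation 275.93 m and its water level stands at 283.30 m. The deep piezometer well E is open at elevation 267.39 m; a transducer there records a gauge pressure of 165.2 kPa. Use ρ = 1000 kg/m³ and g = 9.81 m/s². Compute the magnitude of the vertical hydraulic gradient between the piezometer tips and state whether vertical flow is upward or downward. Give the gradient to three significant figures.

|i_v| ≈ 0.109; vertical flow is upward

Total head at well H: h = 283.30 m (water level in the standpipe).
Pressure head at well E: ψ = P/(ρg) = 165.2×1000 / (1000 × 9.81) = 16.84 m.
Total head at well E: h = z + ψ = 267.39 + 16.84 = 284.23 m.
Δh = h(well H) − h(well E) = 283.30 − 284.23 = -0.93 m.
Vertical separation Δz = 275.93 − 267.39 = 8.54 m.
|i_v| = |Δh| / Δz = 0.93 / 8.54 = 0.109.
Head is higher in the deep piezometer, so vertical flow is upward (discharge condition).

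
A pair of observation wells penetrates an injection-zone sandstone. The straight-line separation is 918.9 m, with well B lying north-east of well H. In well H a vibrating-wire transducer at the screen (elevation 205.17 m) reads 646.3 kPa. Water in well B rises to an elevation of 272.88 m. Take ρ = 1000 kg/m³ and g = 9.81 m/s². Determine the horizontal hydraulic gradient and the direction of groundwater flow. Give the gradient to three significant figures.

i ≈ 0.00199; groundwater flows toward the south-west

Pressure head at well H: ψ = P/(ρg) = 646.3×1000 / (1000 × 9.81) = 65.88 m.
Total head at well H: h = z + ψ = 205.17 + 65.88 = 271.05 m.
Total head at well B: h = 272.88 m (water level in the piezometer is the total head).
Head difference: h(well H) − h(well B) = 271.05 − 272.88 = -1.83 m.
Hydraulic gradient: i = |Δh| / L = 1.83 / 918.9 = 0.00199.
Flow is from higher to lower head: from well B toward well H, i.e. toward the south-west.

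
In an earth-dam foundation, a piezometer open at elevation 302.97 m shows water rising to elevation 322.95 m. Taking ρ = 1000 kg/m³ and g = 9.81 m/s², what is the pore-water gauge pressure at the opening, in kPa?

P ≈ 196 kPa

Pressure head ψ = h − z = 322.95 − 302.97 = 19.98 m.
P = ρgψ = 1000 × 9.81 × 19.98 = 196004 Pa ≈ 196 kPa.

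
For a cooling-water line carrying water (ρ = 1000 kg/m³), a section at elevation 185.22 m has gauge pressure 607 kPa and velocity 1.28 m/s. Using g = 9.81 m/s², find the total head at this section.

h ≈ 247.18 m

Pressure head ψ = P/(ρg) = 607×1000 / (1000 × 9.81) = 61.88 m.
Velocity head = v²/(2g) = 1.28² / (2 × 9.81) = 0.084 m.
h = z + ψ + v²/(2g) = 185.22 + 61.88 + 0.084 = 247.18 m.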